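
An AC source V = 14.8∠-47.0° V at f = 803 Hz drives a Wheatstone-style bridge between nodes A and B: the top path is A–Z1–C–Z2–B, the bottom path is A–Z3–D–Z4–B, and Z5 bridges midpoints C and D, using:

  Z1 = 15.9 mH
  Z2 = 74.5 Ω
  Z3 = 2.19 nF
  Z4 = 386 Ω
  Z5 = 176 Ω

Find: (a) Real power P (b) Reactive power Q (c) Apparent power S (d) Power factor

Step 1 — Angular frequency: ω = 2π·f = 2π·803 = 5045 rad/s.
Step 2 — Component impedances:
  Z1: Z = jωL = j·5045·0.0159 = 0 + j80.22 Ω
  Z2: Z = R = 74.5 Ω
  Z3: Z = 1/(jωC) = -j/(ω·C) = 0 - j9.05e+04 Ω
  Z4: Z = R = 386 Ω
  Z5: Z = R = 176 Ω
Step 3 — Bridge requires nodal analysis (the Z5 bridge couples midpoints C and D, so the two paths cannot be reduced to a simple series/parallel combination). Setting node B to ground and injecting 1 A at node A, the 3-node admittance system at A, C, D solves to V_A = Z_AB = 65.82 + j80.29 Ω = 103.8∠50.7° Ω.
Step 4 — Source phasor: V = 14.8∠-47.0° V = 10.09 - j10.82 V.
Step 5 — Current: I = V / Z = -0.01899 - j0.1413 A = 0.1426∠-97.7° A.
Step 6 — Complex power: S = V·I* = 1.338 + j1.632 VA.
Step 7 — Real power: P = Re(S) = 1.338 W.
Step 8 — Reactive power: Q = Im(S) = 1.632 VAR.
Step 9 — Apparent power: |S| = 2.11 VA.
Step 10 — Power factor: PF = P/|S| = 0.634 (lagging).

(a) P = 1.338 W  (b) Q = 1.632 VAR  (c) S = 2.11 VA  (d) PF = 0.634 (lagging)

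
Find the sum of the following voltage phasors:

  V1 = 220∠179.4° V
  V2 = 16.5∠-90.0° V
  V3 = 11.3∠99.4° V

Step 1 — Convert each phasor to rectangular form:
  V1 = 220·(cos(179.4°) + j·sin(179.4°)) = -220 + j2.304 V
  V2 = 16.5·(cos(-90.0°) + j·sin(-90.0°)) = 0 - j16.5 V
  V3 = 11.3·(cos(99.4°) + j·sin(99.4°)) = -1.846 + j11.15 V
Step 2 — Sum components: V_total = -221.8 - j3.048 V.
Step 3 — Convert to polar: |V_total| = 221.9 V, ∠V_total = -179.2°.

V_total = 221.9∠-179.2° V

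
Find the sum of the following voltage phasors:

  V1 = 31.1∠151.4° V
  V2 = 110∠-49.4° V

Step 1 — Convert each phasor to rectangular form:
  V1 = 31.1·(cos(151.4°) + j·sin(151.4°)) = -27.31 + j14.89 V
  V2 = 110·(cos(-49.4°) + j·sin(-49.4°)) = 71.59 - j83.52 V
Step 2 — Sum components: V_total = 44.28 - j68.63 V.
Step 3 — Convert to polar: |V_total| = 81.68 V, ∠V_total = -57.2°.

V_total = 81.68∠-57.2° V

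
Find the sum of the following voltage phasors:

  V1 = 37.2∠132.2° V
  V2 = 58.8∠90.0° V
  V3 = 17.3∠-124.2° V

Step 1 — Convert each phasor to rectangular form:
  V1 = 37.2·(cos(132.2°) + j·sin(132.2°)) = -24.99 + j27.56 V
  V2 = 58.8·(cos(90.0°) + j·sin(90.0°)) = 0 + j58.8 V
  V3 = 17.3·(cos(-124.2°) + j·sin(-124.2°)) = -9.724 - j14.31 V
Step 2 — Sum components: V_total = -34.71 + j72.05 V.
Step 3 — Convert to polar: |V_total| = 79.98 V, ∠V_total = 115.7°.

V_total = 79.98∠115.7° V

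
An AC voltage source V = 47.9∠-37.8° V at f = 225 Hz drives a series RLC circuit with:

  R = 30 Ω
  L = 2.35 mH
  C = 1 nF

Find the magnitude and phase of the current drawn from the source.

Step 1 — Angular frequency: ω = 2π·f = 2π·225 = 1414 rad/s.
Step 2 — Component impedances:
  R: Z = R = 30 Ω
  L: Z = jωL = j·1414·0.00235 = 0 + j3.322 Ω
  C: Z = 1/(jωC) = -j/(ω·C) = 0 - j7.074e+05 Ω
Step 3 — Series combination: Z_total = R + L + C = 30 - j7.074e+05 Ω = 7.074e+05∠-90.0° Ω.
Step 4 — Source phasor: V = 47.9∠-37.8° V = 37.85 - j29.36 V.
Step 5 — Ohm's law: I = V / Z_total = (37.85 - j29.36) / (30 - j7.074e+05) = 4.151e-05 + j5.351e-05 A.
Step 6 — Convert to polar: |I| = 6.772e-05 A, ∠I = 52.2°.

I = 6.772e-05∠52.2° A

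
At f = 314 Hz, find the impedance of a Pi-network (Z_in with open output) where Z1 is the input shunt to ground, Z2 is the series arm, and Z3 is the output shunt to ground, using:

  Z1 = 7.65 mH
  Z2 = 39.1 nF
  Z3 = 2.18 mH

Step 1 — Angular frequency: ω = 2π·f = 2π·314 = 1973 rad/s.
Step 2 — Component impedances:
  Z1: Z = jωL = j·1973·0.00765 = 0 + j15.09 Ω
  Z2: Z = 1/(jωC) = -j/(ω·C) = 0 - j1.296e+04 Ω
  Z3: Z = jωL = j·1973·0.00218 = 0 + j4.301 Ω
Step 3 — With open output, the series arm Z2 and the output shunt Z3 appear in series to ground: Z2 + Z3 = 0 - j1.296e+04 Ω.
Step 4 — Parallel with input shunt Z1: Z_in = Z1 || (Z2 + Z3) = 0 + j15.11 Ω = 15.11∠90.0° Ω.

Z = 0 + j15.11 Ω = 15.11∠90.0° Ω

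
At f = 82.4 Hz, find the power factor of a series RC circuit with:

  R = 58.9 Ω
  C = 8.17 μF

Step 1 — Angular frequency: ω = 2π·f = 2π·82.4 = 517.7 rad/s.
Step 2 — Component impedances:
  R: Z = R = 58.9 Ω
  C: Z = 1/(jωC) = -j/(ω·C) = 0 - j236.4 Ω
Step 3 — Series combination: Z_total = R + C = 58.9 - j236.4 Ω = 243.6∠-76.0° Ω.
Step 4 — Power factor: PF = cos(φ) = Re(Z)/|Z| = 58.9/243.6 = 0.2418.
Step 5 — Type: Im(Z) = -236.4 ⇒ leading (phase φ = -76.0°).

PF = 0.2418 (leading, φ = -76.0°)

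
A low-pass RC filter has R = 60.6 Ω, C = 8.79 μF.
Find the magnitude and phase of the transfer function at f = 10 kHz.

Step 1 — Angular frequency: ω = 2π·1e+04 = 6.283e+04 rad/s.
Step 2 — Transfer function: H(jω) = 1/(1 + jωRC).
Step 3 — Denominator: 1 + jωRC = 1 + j·6.283e+04·60.6·8.79e-06 = 1 + j33.47.
Step 4 — H = 0.0008919 - j0.02985.
Step 5 — Magnitude: |H| = 0.02987 (-30.5 dB); phase: φ = -88.3°.

|H| = 0.02987 (-30.5 dB), φ = -88.3°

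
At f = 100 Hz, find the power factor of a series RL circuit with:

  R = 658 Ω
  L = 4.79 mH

Step 1 — Angular frequency: ω = 2π·f = 2π·100 = 628.3 rad/s.
Step 2 — Component impedances:
  R: Z = R = 658 Ω
  L: Z = jωL = j·628.3·0.00479 = 0 + j3.01 Ω
Step 3 — Series combination: Z_total = R + L = 658 + j3.01 Ω = 658∠0.3° Ω.
Step 4 — Power factor: PF = cos(φ) = Re(Z)/|Z| = 658/658 = 1.
Step 5 — Type: Im(Z) = 3.01 ⇒ lagging (phase φ = 0.3°).

PF = 1 (lagging, φ = 0.3°)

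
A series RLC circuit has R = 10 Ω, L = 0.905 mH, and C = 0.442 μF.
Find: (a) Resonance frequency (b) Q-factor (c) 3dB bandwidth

Step 1 — Resonance: ω₀ = 1/√(LC) = 1/√(0.000905·4.42e-07) = 5e+04 rad/s.
Step 2 — f₀ = ω₀/(2π) = 7958 Hz.
Step 3 — Series Q: Q = ω₀L/R = 5e+04·0.000905/10 = 4.525.
Step 4 — Bandwidth: Δω = ω₀/Q = 1.105e+04 rad/s; BW = Δω/(2π) = 1759 Hz.

(a) f₀ = 7958 Hz  (b) Q = 4.525  (c) BW = 1759 Hz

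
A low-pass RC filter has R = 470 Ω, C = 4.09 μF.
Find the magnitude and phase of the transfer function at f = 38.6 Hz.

Step 1 — Angular frequency: ω = 2π·38.6 = 242.5 rad/s.
Step 2 — Transfer function: H(jω) = 1/(1 + jωRC).
Step 3 — Denominator: 1 + jωRC = 1 + j·242.5·470·4.09e-06 = 1 + j0.4662.
Step 4 — H = 0.8215 - j0.383.
Step 5 — Magnitude: |H| = 0.9063 (-0.9 dB); phase: φ = -25.0°.

|H| = 0.9063 (-0.9 dB), φ = -25.0°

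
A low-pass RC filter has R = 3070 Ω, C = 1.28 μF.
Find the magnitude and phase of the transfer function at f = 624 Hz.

Step 1 — Angular frequency: ω = 2π·624 = 3921 rad/s.
Step 2 — Transfer function: H(jω) = 1/(1 + jωRC).
Step 3 — Denominator: 1 + jωRC = 1 + j·3921·3070·1.28e-06 = 1 + j15.41.
Step 4 — H = 0.004195 - j0.06463.
Step 5 — Magnitude: |H| = 0.06477 (-23.8 dB); phase: φ = -86.3°.

|H| = 0.06477 (-23.8 dB), φ = -86.3°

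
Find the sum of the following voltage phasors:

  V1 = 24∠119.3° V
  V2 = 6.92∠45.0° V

Step 1 — Convert each phasor to rectangular form:
  V1 = 24·(cos(119.3°) + j·sin(119.3°)) = -11.75 + j20.93 V
  V2 = 6.92·(cos(45.0°) + j·sin(45.0°)) = 4.893 + j4.893 V
Step 2 — Sum components: V_total = -6.852 + j25.82 V.
Step 3 — Convert to polar: |V_total| = 26.72 V, ∠V_total = 104.9°.

V_total = 26.72∠104.9° V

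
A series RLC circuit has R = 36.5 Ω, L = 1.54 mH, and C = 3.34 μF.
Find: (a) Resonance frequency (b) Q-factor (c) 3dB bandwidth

Step 1 — Resonance condition Im(Z)=0 gives ω₀ = 1/√(LC).
Step 2 — ω₀ = 1/√(0.00154·3.34e-06) = 1.394e+04 rad/s.
Step 3 — f₀ = ω₀/(2π) = 2219 Hz.
Step 4 — Series Q: Q = ω₀L/R = 1.394e+04·0.00154/36.5 = 0.5883.
Step 5 — 3dB bandwidth: Δω = ω₀/Q = 2.37e+04 rad/s; BW = Δω/(2π) = 3772 Hz.

(a) f₀ = 2219 Hz  (b) Q = 0.5883  (c) BW = 3772 Hz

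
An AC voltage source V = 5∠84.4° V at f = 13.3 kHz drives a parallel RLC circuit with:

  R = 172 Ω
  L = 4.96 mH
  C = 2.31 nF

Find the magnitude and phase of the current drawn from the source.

Step 1 — Angular frequency: ω = 2π·f = 2π·1.33e+04 = 8.357e+04 rad/s.
Step 2 — Component impedances:
  R: Z = R = 172 Ω
  L: Z = jωL = j·8.357e+04·0.00496 = 0 + j414.5 Ω
  C: Z = 1/(jωC) = -j/(ω·C) = 0 - j5180 Ω
Step 3 — Parallel combination: 1/Z_total = 1/R + 1/L + 1/C; Z_total = 150.1 + j57.31 Ω = 160.7∠20.9° Ω.
Step 4 — Source phasor: V = 5∠84.4° V = 0.4879 + j4.976 V.
Step 5 — Ohm's law: I = V / Z_total = (0.4879 + j4.976) / (150.1 + j57.31) = 0.01388 + j0.02785 A.
Step 6 — Convert to polar: |I| = 0.03112 A, ∠I = 63.5°.

I = 0.03112∠63.5° A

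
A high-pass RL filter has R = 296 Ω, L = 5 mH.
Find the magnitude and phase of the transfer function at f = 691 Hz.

Step 1 — Angular frequency: ω = 2π·691 = 4342 rad/s.
Step 2 — Transfer function: H(jω) = jωL/(R + jωL).
Step 3 — Numerator jωL = j·21.71; denominator R + jωL = 296 + j21.71.
Step 4 — H = 0.00535 + j0.07295.
Step 5 — Magnitude: |H| = 0.07314 (-22.7 dB); phase: φ = 85.8°.

|H| = 0.07314 (-22.7 dB), φ = 85.8°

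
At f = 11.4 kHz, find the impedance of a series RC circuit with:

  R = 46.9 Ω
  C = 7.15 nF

Step 1 — Angular frequency: ω = 2π·f = 2π·1.14e+04 = 7.163e+04 rad/s.
Step 2 — Component impedances:
  R: Z = R = 46.9 Ω
  C: Z = 1/(jωC) = -j/(ω·C) = 0 - j1953 Ω
Step 3 — Series combination: Z_total = R + C = 46.9 - j1953 Ω = 1953∠-88.6° Ω.

Z = 46.9 - j1953 Ω = 1953∠-88.6° Ω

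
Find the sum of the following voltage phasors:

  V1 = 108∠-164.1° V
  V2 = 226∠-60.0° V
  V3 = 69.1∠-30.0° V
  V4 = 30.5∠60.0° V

Step 1 — Convert each phasor to rectangular form:
  V1 = 108·(cos(-164.1°) + j·sin(-164.1°)) = -103.9 - j29.59 V
  V2 = 226·(cos(-60.0°) + j·sin(-60.0°)) = 113 - j195.7 V
  V3 = 69.1·(cos(-30.0°) + j·sin(-30.0°)) = 59.84 - j34.55 V
  V4 = 30.5·(cos(60.0°) + j·sin(60.0°)) = 15.25 + j26.41 V
Step 2 — Sum components: V_total = 84.22 - j233.4 V.
Step 3 — Convert to polar: |V_total| = 248.2 V, ∠V_total = -70.2°.

V_total = 248.2∠-70.2° V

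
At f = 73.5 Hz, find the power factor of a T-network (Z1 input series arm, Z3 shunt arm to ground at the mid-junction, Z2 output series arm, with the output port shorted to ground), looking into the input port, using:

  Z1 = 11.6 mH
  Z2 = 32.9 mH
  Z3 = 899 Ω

Step 1 — Angular frequency: ω = 2π·f = 2π·73.5 = 461.8 rad/s.
Step 2 — Component impedances:
  Z1: Z = jωL = j·461.8·0.0116 = 0 + j5.357 Ω
  Z2: Z = jωL = j·461.8·0.0329 = 0 + j15.19 Ω
  Z3: Z = R = 899 Ω
Step 3 — With the output port shorted to ground, the output series arm Z2 runs from the junction to ground; the shunt arm Z3 also runs from the junction to ground. They appear in parallel: Z3 || Z2 = 0.2567 + j15.19 Ω.
Step 4 — Series with input arm Z1: Z_in = Z1 + (Z3 || Z2) = 0.2567 + j20.55 Ω = 20.55∠89.3° Ω.
Step 5 — Power factor: PF = cos(φ) = Re(Z)/|Z| = 0.2567/20.55 = 0.01249.
Step 6 — Type: Im(Z) = 20.55 ⇒ lagging (phase φ = 89.3°).

PF = 0.01249 (lagging, φ = 89.3°)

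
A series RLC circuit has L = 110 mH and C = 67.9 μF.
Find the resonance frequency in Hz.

Step 1 — Resonance condition Im(Z)=0 gives ω₀ = 1/√(LC).
Step 2 — ω₀ = 1/√(0.11·6.79e-05) = 365.9 rad/s.
Step 3 — f₀ = ω₀/(2π) = 58.24 Hz.

f₀ = 58.24 Hz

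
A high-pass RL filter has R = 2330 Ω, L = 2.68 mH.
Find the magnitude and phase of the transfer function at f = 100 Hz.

Step 1 — Angular frequency: ω = 2π·100 = 628.3 rad/s.
Step 2 — Transfer function: H(jω) = jωL/(R + jωL).
Step 3 — Numerator jωL = j·1.684; denominator R + jωL = 2330 + j1.684.
Step 4 — H = 5.223e-07 + j0.0007227.
Step 5 — Magnitude: |H| = 0.0007227 (-62.8 dB); phase: φ = 90.0°.

|H| = 0.0007227 (-62.8 dB), φ = 90.0°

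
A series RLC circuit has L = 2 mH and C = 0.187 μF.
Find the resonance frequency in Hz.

Step 1 — Resonance condition Im(Z)=0 gives ω₀ = 1/√(LC).
Step 2 — ω₀ = 1/√(0.002·1.87e-07) = 5.171e+04 rad/s.
Step 3 — f₀ = ω₀/(2π) = 8230 Hz.

f₀ = 8230 Hz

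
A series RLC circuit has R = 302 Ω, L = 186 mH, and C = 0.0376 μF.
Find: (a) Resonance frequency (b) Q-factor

Step 1 — Resonance condition Im(Z)=0 gives ω₀ = 1/√(LC).
Step 2 — ω₀ = 1/√(0.186·3.76e-08) = 1.196e+04 rad/s.
Step 3 — f₀ = ω₀/(2π) = 1903 Hz.
Step 4 — Series Q: Q = ω₀L/R = 1.196e+04·0.186/302 = 7.365.

(a) f₀ = 1903 Hz  (b) Q = 7.365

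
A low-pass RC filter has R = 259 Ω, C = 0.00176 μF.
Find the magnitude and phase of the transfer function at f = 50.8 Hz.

Step 1 — Angular frequency: ω = 2π·50.8 = 319.2 rad/s.
Step 2 — Transfer function: H(jω) = 1/(1 + jωRC).
Step 3 — Denominator: 1 + jωRC = 1 + j·319.2·259·1.76e-09 = 1 + j0.0001455.
Step 4 — H = 1 - j0.0001455.
Step 5 — Magnitude: |H| = 1 (-0.0 dB); phase: φ = -0.0°.

|H| = 1 (-0.0 dB), φ = -0.0°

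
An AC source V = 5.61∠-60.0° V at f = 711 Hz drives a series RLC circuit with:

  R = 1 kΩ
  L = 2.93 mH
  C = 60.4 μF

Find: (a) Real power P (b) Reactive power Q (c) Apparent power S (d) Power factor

Step 1 — Angular frequency: ω = 2π·f = 2π·711 = 4467 rad/s.
Step 2 — Component impedances:
  R: Z = R = 1000 Ω
  L: Z = jωL = j·4467·0.00293 = 0 + j13.09 Ω
  C: Z = 1/(jωC) = -j/(ω·C) = 0 - j3.706 Ω
Step 3 — Series combination: Z_total = R + L + C = 1000 + j9.383 Ω = 1000∠0.5° Ω.
Step 4 — Source phasor: V = 5.61∠-60.0° V = 2.805 - j4.858 V.
Step 5 — Current: I = V / Z = 0.002759 - j0.004884 A = 0.00561∠-60.5° A.
Step 6 — Complex power: S = V·I* = 0.03147 + j0.0002953 VA.
Step 7 — Real power: P = Re(S) = 0.03147 W.
Step 8 — Reactive power: Q = Im(S) = 0.0002953 VAR.
Step 9 — Apparent power: |S| = 0.03147 VA.
Step 10 — Power factor: PF = P/|S| = 1 (lagging).

(a) P = 0.03147 W  (b) Q = 0.0002953 VAR  (c) S = 0.03147 VA  (d) PF = 1 (lagging)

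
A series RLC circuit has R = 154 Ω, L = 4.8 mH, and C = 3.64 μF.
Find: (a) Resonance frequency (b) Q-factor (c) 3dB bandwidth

Step 1 — Resonance: ω₀ = 1/√(LC) = 1/√(0.0048·3.64e-06) = 7565 rad/s.
Step 2 — f₀ = ω₀/(2π) = 1204 Hz.
Step 3 — Series Q: Q = ω₀L/R = 7565·0.0048/154 = 0.2358.
Step 4 — Bandwidth: Δω = ω₀/Q = 3.208e+04 rad/s; BW = Δω/(2π) = 5106 Hz.

(a) f₀ = 1204 Hz  (b) Q = 0.2358  (c) BW = 5106 Hz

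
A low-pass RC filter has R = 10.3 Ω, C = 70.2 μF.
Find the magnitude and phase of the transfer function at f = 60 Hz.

Step 1 — Angular frequency: ω = 2π·60 = 377 rad/s.
Step 2 — Transfer function: H(jω) = 1/(1 + jωRC).
Step 3 — Denominator: 1 + jωRC = 1 + j·377·10.3·7.02e-05 = 1 + j0.2726.
Step 4 — H = 0.9308 - j0.2537.
Step 5 — Magnitude: |H| = 0.9648 (-0.3 dB); phase: φ = -15.2°.

|H| = 0.9648 (-0.3 dB), φ = -15.2°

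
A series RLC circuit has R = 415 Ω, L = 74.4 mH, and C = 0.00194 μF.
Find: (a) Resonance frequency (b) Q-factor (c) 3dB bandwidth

Step 1 — Resonance condition Im(Z)=0 gives ω₀ = 1/√(LC).
Step 2 — ω₀ = 1/√(0.0744·1.94e-09) = 8.324e+04 rad/s.
Step 3 — f₀ = ω₀/(2π) = 1.325e+04 Hz.
Step 4 — Series Q: Q = ω₀L/R = 8.324e+04·0.0744/415 = 14.92.
Step 5 — 3dB bandwidth: Δω = ω₀/Q = 5578 rad/s; BW = Δω/(2π) = 887.8 Hz.

(a) f₀ = 1.325e+04 Hz  (b) Q = 14.92  (c) BW = 887.8 Hz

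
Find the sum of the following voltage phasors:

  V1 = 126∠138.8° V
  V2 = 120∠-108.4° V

Step 1 — Convert each phasor to rectangular form:
  V1 = 126·(cos(138.8°) + j·sin(138.8°)) = -94.8 + j82.99 V
  V2 = 120·(cos(-108.4°) + j·sin(-108.4°)) = -37.88 - j113.9 V
Step 2 — Sum components: V_total = -132.7 - j30.87 V.
Step 3 — Convert to polar: |V_total| = 136.2 V, ∠V_total = -166.9°.

V_total = 136.2∠-166.9° V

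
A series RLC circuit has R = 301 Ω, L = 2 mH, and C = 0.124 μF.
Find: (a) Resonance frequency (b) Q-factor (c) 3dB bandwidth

Step 1 — Resonance: ω₀ = 1/√(LC) = 1/√(0.002·1.24e-07) = 6.35e+04 rad/s.
Step 2 — f₀ = ω₀/(2π) = 1.011e+04 Hz.
Step 3 — Series Q: Q = ω₀L/R = 6.35e+04·0.002/301 = 0.4219.
Step 4 — Bandwidth: Δω = ω₀/Q = 1.505e+05 rad/s; BW = Δω/(2π) = 2.395e+04 Hz.

(a) f₀ = 1.011e+04 Hz  (b) Q = 0.4219  (c) BW = 2.395e+04 Hz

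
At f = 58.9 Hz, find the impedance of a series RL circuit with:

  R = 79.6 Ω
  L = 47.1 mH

Step 1 — Angular frequency: ω = 2π·f = 2π·58.9 = 370.1 rad/s.
Step 2 — Component impedances:
  R: Z = R = 79.6 Ω
  L: Z = jωL = j·370.1·0.0471 = 0 + j17.43 Ω
Step 3 — Series combination: Z_total = R + L = 79.6 + j17.43 Ω = 81.49∠12.4° Ω.

Z = 79.6 + j17.43 Ω = 81.49∠12.4° Ω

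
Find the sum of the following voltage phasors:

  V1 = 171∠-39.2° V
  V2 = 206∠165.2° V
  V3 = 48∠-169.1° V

Step 1 — Convert each phasor to rectangular form:
  V1 = 171·(cos(-39.2°) + j·sin(-39.2°)) = 132.5 - j108.1 V
  V2 = 206·(cos(165.2°) + j·sin(165.2°)) = -199.2 + j52.62 V
  V3 = 48·(cos(-169.1°) + j·sin(-169.1°)) = -47.13 - j9.077 V
Step 2 — Sum components: V_total = -113.8 - j64.53 V.
Step 3 — Convert to polar: |V_total| = 130.8 V, ∠V_total = -150.4°.

V_total = 130.8∠-150.4° V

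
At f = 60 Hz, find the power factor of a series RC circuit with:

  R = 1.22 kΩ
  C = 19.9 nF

Step 1 — Angular frequency: ω = 2π·f = 2π·60 = 377 rad/s.
Step 2 — Component impedances:
  R: Z = R = 1220 Ω
  C: Z = 1/(jωC) = -j/(ω·C) = 0 - j1.333e+05 Ω
Step 3 — Series combination: Z_total = R + C = 1220 - j1.333e+05 Ω = 1.333e+05∠-89.5° Ω.
Step 4 — Power factor: PF = cos(φ) = Re(Z)/|Z| = 1220/1.333e+05 = 0.009152.
Step 5 — Type: Im(Z) = -1.333e+05 ⇒ leading (phase φ = -89.5°).

PF = 0.009152 (leading, φ = -89.5°)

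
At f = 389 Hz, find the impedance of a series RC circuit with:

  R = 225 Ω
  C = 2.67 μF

Step 1 — Angular frequency: ω = 2π·f = 2π·389 = 2444 rad/s.
Step 2 — Component impedances:
  R: Z = R = 225 Ω
  C: Z = 1/(jωC) = -j/(ω·C) = 0 - j153.2 Ω
Step 3 — Series combination: Z_total = R + C = 225 - j153.2 Ω = 272.2∠-34.3° Ω.

Z = 225 - j153.2 Ω = 272.2∠-34.3° Ω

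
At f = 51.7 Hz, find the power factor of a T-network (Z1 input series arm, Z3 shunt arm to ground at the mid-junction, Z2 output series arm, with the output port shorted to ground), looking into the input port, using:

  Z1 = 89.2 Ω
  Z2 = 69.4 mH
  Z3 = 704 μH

Step 1 — Angular frequency: ω = 2π·f = 2π·51.7 = 324.8 rad/s.
Step 2 — Component impedances:
  Z1: Z = R = 89.2 Ω
  Z2: Z = jωL = j·324.8·0.0694 = 0 + j22.54 Ω
  Z3: Z = jωL = j·324.8·0.000704 = 0 + j0.2287 Ω
Step 3 — With the output port shorted to ground, the output series arm Z2 runs from the junction to ground; the shunt arm Z3 also runs from the junction to ground. They appear in parallel: Z3 || Z2 = 0 + j0.2264 Ω.
Step 4 — Series with input arm Z1: Z_in = Z1 + (Z3 || Z2) = 89.2 + j0.2264 Ω = 89.2∠0.1° Ω.
Step 5 — Power factor: PF = cos(φ) = Re(Z)/|Z| = 89.2/89.2 = 1.
Step 6 — Type: Im(Z) = 0.2264 ⇒ lagging (phase φ = 0.1°).

PF = 1 (lagging, φ = 0.1°)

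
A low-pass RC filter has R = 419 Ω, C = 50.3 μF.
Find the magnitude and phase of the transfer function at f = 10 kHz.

Step 1 — Angular frequency: ω = 2π·1e+04 = 6.283e+04 rad/s.
Step 2 — Transfer function: H(jω) = 1/(1 + jωRC).
Step 3 — Denominator: 1 + jωRC = 1 + j·6.283e+04·419·5.03e-05 = 1 + j1324.
Step 4 — H = 5.703e-07 - j0.0007552.
Step 5 — Magnitude: |H| = 0.0007552 (-62.4 dB); phase: φ = -90.0°.

|H| = 0.0007552 (-62.4 dB), φ = -90.0°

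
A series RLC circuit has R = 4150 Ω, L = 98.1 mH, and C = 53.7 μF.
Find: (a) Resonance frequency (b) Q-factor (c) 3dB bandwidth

Step 1 — Resonance: ω₀ = 1/√(LC) = 1/√(0.0981·5.37e-05) = 435.7 rad/s.
Step 2 — f₀ = ω₀/(2π) = 69.34 Hz.
Step 3 — Series Q: Q = ω₀L/R = 435.7·0.0981/4150 = 0.0103.
Step 4 — Bandwidth: Δω = ω₀/Q = 4.23e+04 rad/s; BW = Δω/(2π) = 6733 Hz.

(a) f₀ = 69.34 Hz  (b) Q = 0.0103  (c) BW = 6733 Hz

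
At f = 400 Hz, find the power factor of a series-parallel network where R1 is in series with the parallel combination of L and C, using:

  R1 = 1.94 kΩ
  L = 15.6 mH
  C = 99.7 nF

Step 1 — Angular frequency: ω = 2π·f = 2π·400 = 2513 rad/s.
Step 2 — Component impedances:
  R1: Z = R = 1940 Ω
  L: Z = jωL = j·2513·0.0156 = 0 + j39.21 Ω
  C: Z = 1/(jωC) = -j/(ω·C) = 0 - j3991 Ω
Step 3 — Parallel branch: L || C = 1/(1/L + 1/C) = 0 + j39.6 Ω.
Step 4 — Series with R1: Z_total = R1 + (L || C) = 1940 + j39.6 Ω = 1940∠1.2° Ω.
Step 5 — Power factor: PF = cos(φ) = Re(Z)/|Z| = 1940/1940.4 = 0.9998.
Step 6 — Type: Im(Z) = 39.6 ⇒ lagging (phase φ = 1.2°).

PF = 0.9998 (lagging, φ = 1.2°)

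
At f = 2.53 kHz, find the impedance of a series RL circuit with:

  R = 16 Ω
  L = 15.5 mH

Step 1 — Angular frequency: ω = 2π·f = 2π·2530 = 1.59e+04 rad/s.
Step 2 — Component impedances:
  R: Z = R = 16 Ω
  L: Z = jωL = j·1.59e+04·0.0155 = 0 + j246.4 Ω
Step 3 — Series combination: Z_total = R + L = 16 + j246.4 Ω = 246.9∠86.3° Ω.

Z = 16 + j246.4 Ω = 246.9∠86.3° Ω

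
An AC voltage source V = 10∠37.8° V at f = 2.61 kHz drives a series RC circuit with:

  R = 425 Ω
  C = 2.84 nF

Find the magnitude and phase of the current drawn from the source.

Step 1 — Angular frequency: ω = 2π·f = 2π·2610 = 1.64e+04 rad/s.
Step 2 — Component impedances:
  R: Z = R = 425 Ω
  C: Z = 1/(jωC) = -j/(ω·C) = 0 - j2.147e+04 Ω
Step 3 — Series combination: Z_total = R + C = 425 - j2.147e+04 Ω = 2.148e+04∠-88.9° Ω.
Step 4 — Source phasor: V = 10∠37.8° V = 7.902 + j6.129 V.
Step 5 — Ohm's law: I = V / Z_total = (7.902 + j6.129) / (425 - j2.147e+04) = -0.0002781 + j0.0003735 A.
Step 6 — Convert to polar: |I| = 0.0004656 A, ∠I = 126.7°.

I = 0.0004656∠126.7° A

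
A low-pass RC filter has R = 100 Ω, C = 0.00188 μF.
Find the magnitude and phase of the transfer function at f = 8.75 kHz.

Step 1 — Angular frequency: ω = 2π·8750 = 5.498e+04 rad/s.
Step 2 — Transfer function: H(jω) = 1/(1 + jωRC).
Step 3 — Denominator: 1 + jωRC = 1 + j·5.498e+04·100·1.88e-09 = 1 + j0.01034.
Step 4 — H = 0.9999 - j0.01033.
Step 5 — Magnitude: |H| = 0.9999 (-0.0 dB); phase: φ = -0.6°.

|H| = 0.9999 (-0.0 dB), φ = -0.6°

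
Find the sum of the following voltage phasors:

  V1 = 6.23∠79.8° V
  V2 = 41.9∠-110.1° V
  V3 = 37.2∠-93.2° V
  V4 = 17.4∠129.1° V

Step 1 — Convert each phasor to rectangular form:
  V1 = 6.23·(cos(79.8°) + j·sin(79.8°)) = 1.103 + j6.132 V
  V2 = 41.9·(cos(-110.1°) + j·sin(-110.1°)) = -14.4 - j39.35 V
  V3 = 37.2·(cos(-93.2°) + j·sin(-93.2°)) = -2.077 - j37.14 V
  V4 = 17.4·(cos(129.1°) + j·sin(129.1°)) = -10.97 + j13.5 V
Step 2 — Sum components: V_total = -26.35 - j56.86 V.
Step 3 — Convert to polar: |V_total| = 62.66 V, ∠V_total = -114.9°.

V_total = 62.66∠-114.9° V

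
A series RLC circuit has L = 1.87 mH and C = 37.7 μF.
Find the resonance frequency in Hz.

Step 1 — Resonance condition Im(Z)=0 gives ω₀ = 1/√(LC).
Step 2 — ω₀ = 1/√(0.00187·3.77e-05) = 3766 rad/s.
Step 3 — f₀ = ω₀/(2π) = 599.4 Hz.

f₀ = 599.4 Hz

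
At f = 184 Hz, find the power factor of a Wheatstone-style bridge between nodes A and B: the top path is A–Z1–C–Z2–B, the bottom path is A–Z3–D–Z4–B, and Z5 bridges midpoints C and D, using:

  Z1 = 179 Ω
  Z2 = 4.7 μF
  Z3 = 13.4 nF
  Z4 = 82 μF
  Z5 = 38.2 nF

Step 1 — Angular frequency: ω = 2π·f = 2π·184 = 1156 rad/s.
Step 2 — Component impedances:
  Z1: Z = R = 179 Ω
  Z2: Z = 1/(jωC) = -j/(ω·C) = 0 - j184 Ω
  Z3: Z = 1/(jωC) = -j/(ω·C) = 0 - j6.455e+04 Ω
  Z4: Z = 1/(jωC) = -j/(ω·C) = 0 - j10.55 Ω
  Z5: Z = 1/(jωC) = -j/(ω·C) = 0 - j2.264e+04 Ω
Step 3 — Bridge requires nodal analysis (the Z5 bridge couples midpoints C and D, so the two paths cannot be reduced to a simple series/parallel combination). Setting node B to ground and injecting 1 A at node A, the 3-node admittance system at A, C, D solves to V_A = Z_AB = 178 - j182.5 Ω = 254.9∠-45.7° Ω.
Step 4 — Power factor: PF = cos(φ) = Re(Z)/|Z| = 177.99/254.95 = 0.6981.
Step 5 — Type: Im(Z) = -182.5 ⇒ leading (phase φ = -45.7°).

PF = 0.6981 (leading, φ = -45.7°)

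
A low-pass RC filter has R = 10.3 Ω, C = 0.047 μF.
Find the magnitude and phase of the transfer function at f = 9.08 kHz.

Step 1 — Angular frequency: ω = 2π·9080 = 5.705e+04 rad/s.
Step 2 — Transfer function: H(jω) = 1/(1 + jωRC).
Step 3 — Denominator: 1 + jωRC = 1 + j·5.705e+04·10.3·4.7e-08 = 1 + j0.02762.
Step 4 — H = 0.9992 - j0.0276.
Step 5 — Magnitude: |H| = 0.9996 (-0.0 dB); phase: φ = -1.6°.

|H| = 0.9996 (-0.0 dB), φ = -1.6°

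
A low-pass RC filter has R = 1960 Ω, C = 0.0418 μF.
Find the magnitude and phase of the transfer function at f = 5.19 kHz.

Step 1 — Angular frequency: ω = 2π·5190 = 3.261e+04 rad/s.
Step 2 — Transfer function: H(jω) = 1/(1 + jωRC).
Step 3 — Denominator: 1 + jωRC = 1 + j·3.261e+04·1960·4.18e-08 = 1 + j2.672.
Step 4 — H = 0.1229 - j0.3283.
Step 5 — Magnitude: |H| = 0.3505 (-9.1 dB); phase: φ = -69.5°.

|H| = 0.3505 (-9.1 dB), φ = -69.5°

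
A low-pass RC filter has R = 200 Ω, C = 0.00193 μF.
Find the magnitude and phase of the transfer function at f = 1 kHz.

Step 1 — Angular frequency: ω = 2π·1000 = 6283 rad/s.
Step 2 — Transfer function: H(jω) = 1/(1 + jωRC).
Step 3 — Denominator: 1 + jωRC = 1 + j·6283·200·1.93e-09 = 1 + j0.002425.
Step 4 — H = 1 - j0.002425.
Step 5 — Magnitude: |H| = 1 (-0.0 dB); phase: φ = -0.1°.

|H| = 1 (-0.0 dB), φ = -0.1°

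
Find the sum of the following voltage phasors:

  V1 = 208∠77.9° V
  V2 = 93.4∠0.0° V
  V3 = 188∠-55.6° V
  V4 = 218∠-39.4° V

Step 1 — Convert each phasor to rectangular form:
  V1 = 208·(cos(77.9°) + j·sin(77.9°)) = 43.6 + j203.4 V
  V2 = 93.4·(cos(0.0°) + j·sin(0.0°)) = 93.4 V
  V3 = 188·(cos(-55.6°) + j·sin(-55.6°)) = 106.2 - j155.1 V
  V4 = 218·(cos(-39.4°) + j·sin(-39.4°)) = 168.5 - j138.4 V
Step 2 — Sum components: V_total = 411.7 - j90.11 V.
Step 3 — Convert to polar: |V_total| = 421.4 V, ∠V_total = -12.3°.

V_total = 421.4∠-12.3° V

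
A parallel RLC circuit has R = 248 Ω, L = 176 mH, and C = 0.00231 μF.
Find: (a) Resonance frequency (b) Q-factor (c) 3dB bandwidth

Step 1 — Resonance: ω₀ = 1/√(LC) = 1/√(0.176·2.31e-09) = 4.959e+04 rad/s.
Step 2 — f₀ = ω₀/(2π) = 7893 Hz.
Step 3 — Parallel Q: Q = R/(ω₀L) = 248/(4.959e+04·0.176) = 0.02841.
Step 4 — Bandwidth: Δω = ω₀/Q = 1.746e+06 rad/s; BW = Δω/(2π) = 2.778e+05 Hz.

(a) f₀ = 7893 Hz  (b) Q = 0.02841  (c) BW = 2.778e+05 Hz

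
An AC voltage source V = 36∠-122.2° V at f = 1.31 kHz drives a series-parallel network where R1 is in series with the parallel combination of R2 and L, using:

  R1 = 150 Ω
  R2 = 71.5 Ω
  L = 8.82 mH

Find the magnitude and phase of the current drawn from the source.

Step 1 — Angular frequency: ω = 2π·f = 2π·1310 = 8231 rad/s.
Step 2 — Component impedances:
  R1: Z = R = 150 Ω
  R2: Z = R = 71.5 Ω
  L: Z = jωL = j·8231·0.00882 = 0 + j72.6 Ω
Step 3 — Parallel branch: R2 || L = 1/(1/R2 + 1/L) = 36.29 + j35.75 Ω.
Step 4 — Series with R1: Z_total = R1 + (R2 || L) = 186.3 + j35.75 Ω = 189.7∠10.9° Ω.
Step 5 — Source phasor: V = 36∠-122.2° V = -19.18 - j30.46 V.
Step 6 — Ohm's law: I = V / Z_total = (-19.18 - j30.46) / (186.3 + j35.75) = -0.1296 - j0.1387 A.
Step 7 — Convert to polar: |I| = 0.1898 A, ∠I = -133.1°.

I = 0.1898∠-133.1° A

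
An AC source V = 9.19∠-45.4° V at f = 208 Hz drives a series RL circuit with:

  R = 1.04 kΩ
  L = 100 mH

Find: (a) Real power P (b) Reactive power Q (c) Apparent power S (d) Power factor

Step 1 — Angular frequency: ω = 2π·f = 2π·208 = 1307 rad/s.
Step 2 — Component impedances:
  R: Z = R = 1040 Ω
  L: Z = jωL = j·1307·0.1 = 0 + j130.7 Ω
Step 3 — Series combination: Z_total = R + L = 1040 + j130.7 Ω = 1048∠7.2° Ω.
Step 4 — Source phasor: V = 9.19∠-45.4° V = 6.453 - j6.544 V.
Step 5 — Current: I = V / Z = 0.00533 - j0.006962 A = 0.008768∠-52.6° A.
Step 6 — Complex power: S = V·I* = 0.07995 + j0.01005 VA.
Step 7 — Real power: P = Re(S) = 0.07995 W.
Step 8 — Reactive power: Q = Im(S) = 0.01005 VAR.
Step 9 — Apparent power: |S| = 0.08057 VA.
Step 10 — Power factor: PF = P/|S| = 0.9922 (lagging).

(a) P = 0.07995 W  (b) Q = 0.01005 VAR  (c) S = 0.08057 VA  (d) PF = 0.9922 (lagging)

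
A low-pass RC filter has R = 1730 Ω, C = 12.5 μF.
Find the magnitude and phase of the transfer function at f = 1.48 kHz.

Step 1 — Angular frequency: ω = 2π·1480 = 9299 rad/s.
Step 2 — Transfer function: H(jω) = 1/(1 + jωRC).
Step 3 — Denominator: 1 + jωRC = 1 + j·9299·1730·1.25e-05 = 1 + j201.1.
Step 4 — H = 2.473e-05 - j0.004973.
Step 5 — Magnitude: |H| = 0.004973 (-46.1 dB); phase: φ = -89.7°.

|H| = 0.004973 (-46.1 dB), φ = -89.7°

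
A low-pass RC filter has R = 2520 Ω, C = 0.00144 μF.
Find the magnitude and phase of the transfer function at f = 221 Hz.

Step 1 — Angular frequency: ω = 2π·221 = 1389 rad/s.
Step 2 — Transfer function: H(jω) = 1/(1 + jωRC).
Step 3 — Denominator: 1 + jωRC = 1 + j·1389·2520·1.44e-09 = 1 + j0.005039.
Step 4 — H = 1 - j0.005039.
Step 5 — Magnitude: |H| = 1 (-0.0 dB); phase: φ = -0.3°.

|H| = 1 (-0.0 dB), φ = -0.3°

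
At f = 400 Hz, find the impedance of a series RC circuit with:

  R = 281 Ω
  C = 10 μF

Step 1 — Angular frequency: ω = 2π·f = 2π·400 = 2513 rad/s.
Step 2 — Component impedances:
  R: Z = R = 281 Ω
  C: Z = 1/(jωC) = -j/(ω·C) = 0 - j39.79 Ω
Step 3 — Series combination: Z_total = R + C = 281 - j39.79 Ω = 283.8∠-8.1° Ω.

Z = 281 - j39.79 Ω = 283.8∠-8.1° Ω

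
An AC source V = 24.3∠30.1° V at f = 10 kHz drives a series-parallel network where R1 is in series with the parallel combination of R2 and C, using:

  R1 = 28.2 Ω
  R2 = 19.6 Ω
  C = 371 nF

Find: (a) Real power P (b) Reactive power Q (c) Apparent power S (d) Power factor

Step 1 — Angular frequency: ω = 2π·f = 2π·1e+04 = 6.283e+04 rad/s.
Step 2 — Component impedances:
  R1: Z = R = 28.2 Ω
  R2: Z = R = 19.6 Ω
  C: Z = 1/(jωC) = -j/(ω·C) = 0 - j42.9 Ω
Step 3 — Parallel branch: R2 || C = 1/(1/R2 + 1/C) = 16.22 - j7.409 Ω.
Step 4 — Series with R1: Z_total = R1 + (R2 || C) = 44.42 - j7.409 Ω = 45.03∠-9.5° Ω.
Step 5 — Source phasor: V = 24.3∠30.1° V = 21.02 + j12.19 V.
Step 6 — Current: I = V / Z = 0.416 + j0.3438 A = 0.5397∠39.6° A.
Step 7 — Complex power: S = V·I* = 12.93 - j2.158 VA.
Step 8 — Real power: P = Re(S) = 12.93 W.
Step 9 — Reactive power: Q = Im(S) = -2.158 VAR.
Step 10 — Apparent power: |S| = 13.11 VA.
Step 11 — Power factor: PF = P/|S| = 0.9864 (leading).

(a) P = 12.93 W  (b) Q = -2.158 VAR  (c) S = 13.11 VA  (d) PF = 0.9864 (leading)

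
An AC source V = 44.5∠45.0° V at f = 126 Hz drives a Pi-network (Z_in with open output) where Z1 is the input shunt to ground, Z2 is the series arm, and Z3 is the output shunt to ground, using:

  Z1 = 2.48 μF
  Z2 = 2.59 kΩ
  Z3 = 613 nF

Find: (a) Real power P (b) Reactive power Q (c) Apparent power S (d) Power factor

Step 1 — Angular frequency: ω = 2π·f = 2π·126 = 791.7 rad/s.
Step 2 — Component impedances:
  Z1: Z = 1/(jωC) = -j/(ω·C) = 0 - j509.3 Ω
  Z2: Z = R = 2590 Ω
  Z3: Z = 1/(jωC) = -j/(ω·C) = 0 - j2061 Ω
Step 3 — With open output, the series arm Z2 and the output shunt Z3 appear in series to ground: Z2 + Z3 = 2590 - j2061 Ω.
Step 4 — Parallel with input shunt Z1: Z_in = Z1 || (Z2 + Z3) = 50.47 - j459.2 Ω = 462∠-83.7° Ω.
Step 5 — Source phasor: V = 44.5∠45.0° V = 31.47 + j31.47 V.
Step 6 — Current: I = V / Z = -0.06026 + j0.07514 A = 0.09632∠128.7° A.
Step 7 — Complex power: S = V·I* = 0.4682 - j4.26 VA.
Step 8 — Real power: P = Re(S) = 0.4682 W.
Step 9 — Reactive power: Q = Im(S) = -4.26 VAR.
Step 10 — Apparent power: |S| = 4.286 VA.
Step 11 — Power factor: PF = P/|S| = 0.1092 (leading).

(a) P = 0.4682 W  (b) Q = -4.26 VAR  (c) S = 4.286 VA  (d) PF = 0.1092 (leading)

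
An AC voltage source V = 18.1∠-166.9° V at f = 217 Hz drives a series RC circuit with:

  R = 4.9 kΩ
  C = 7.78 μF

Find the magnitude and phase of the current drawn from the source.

Step 1 — Angular frequency: ω = 2π·f = 2π·217 = 1363 rad/s.
Step 2 — Component impedances:
  R: Z = R = 4900 Ω
  C: Z = 1/(jωC) = -j/(ω·C) = 0 - j94.27 Ω
Step 3 — Series combination: Z_total = R + C = 4900 - j94.27 Ω = 4901∠-1.1° Ω.
Step 4 — Source phasor: V = 18.1∠-166.9° V = -17.63 - j4.102 V.
Step 5 — Ohm's law: I = V / Z_total = (-17.63 - j4.102) / (4900 - j94.27) = -0.00358 - j0.0009061 A.
Step 6 — Convert to polar: |I| = 0.003693 A, ∠I = -165.8°.

I = 0.003693∠-165.8° A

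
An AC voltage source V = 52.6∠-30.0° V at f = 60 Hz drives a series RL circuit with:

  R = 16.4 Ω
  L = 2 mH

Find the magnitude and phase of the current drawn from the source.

Step 1 — Angular frequency: ω = 2π·f = 2π·60 = 377 rad/s.
Step 2 — Component impedances:
  R: Z = R = 16.4 Ω
  L: Z = jωL = j·377·0.002 = 0 + j0.754 Ω
Step 3 — Series combination: Z_total = R + L = 16.4 + j0.754 Ω = 16.42∠2.6° Ω.
Step 4 — Source phasor: V = 52.6∠-30.0° V = 45.55 - j26.3 V.
Step 5 — Ohm's law: I = V / Z_total = (45.55 - j26.3) / (16.4 + j0.754) = 2.698 - j1.728 A.
Step 6 — Convert to polar: |I| = 3.204 A, ∠I = -32.6°.

I = 3.204∠-32.6° A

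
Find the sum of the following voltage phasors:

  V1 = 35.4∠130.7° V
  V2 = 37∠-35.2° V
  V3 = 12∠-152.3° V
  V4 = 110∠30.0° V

Step 1 — Convert each phasor to rectangular form:
  V1 = 35.4·(cos(130.7°) + j·sin(130.7°)) = -23.08 + j26.84 V
  V2 = 37·(cos(-35.2°) + j·sin(-35.2°)) = 30.23 - j21.33 V
  V3 = 12·(cos(-152.3°) + j·sin(-152.3°)) = -10.62 - j5.578 V
  V4 = 110·(cos(30.0°) + j·sin(30.0°)) = 95.26 + j55 V
Step 2 — Sum components: V_total = 91.79 + j54.93 V.
Step 3 — Convert to polar: |V_total| = 107 V, ∠V_total = 30.9°.

V_total = 107∠30.9° V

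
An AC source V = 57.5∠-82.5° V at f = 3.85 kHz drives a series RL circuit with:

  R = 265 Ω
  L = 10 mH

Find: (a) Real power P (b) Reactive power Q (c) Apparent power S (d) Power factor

Step 1 — Angular frequency: ω = 2π·f = 2π·3850 = 2.419e+04 rad/s.
Step 2 — Component impedances:
  R: Z = R = 265 Ω
  L: Z = jωL = j·2.419e+04·0.01 = 0 + j241.9 Ω
Step 3 — Series combination: Z_total = R + L = 265 + j241.9 Ω = 358.8∠42.4° Ω.
Step 4 — Source phasor: V = 57.5∠-82.5° V = 7.505 - j57.01 V.
Step 5 — Current: I = V / Z = -0.09167 - j0.1314 A = 0.1603∠-124.9° A.
Step 6 — Complex power: S = V·I* = 6.806 + j6.212 VA.
Step 7 — Real power: P = Re(S) = 6.806 W.
Step 8 — Reactive power: Q = Im(S) = 6.212 VAR.
Step 9 — Apparent power: |S| = 9.215 VA.
Step 10 — Power factor: PF = P/|S| = 0.7386 (lagging).

(a) P = 6.806 W  (b) Q = 6.212 VAR  (c) S = 9.215 VA  (d) PF = 0.7386 (lagging)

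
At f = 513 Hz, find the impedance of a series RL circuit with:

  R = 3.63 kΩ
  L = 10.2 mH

Step 1 — Angular frequency: ω = 2π·f = 2π·513 = 3223 rad/s.
Step 2 — Component impedances:
  R: Z = R = 3630 Ω
  L: Z = jωL = j·3223·0.0102 = 0 + j32.88 Ω
Step 3 — Series combination: Z_total = R + L = 3630 + j32.88 Ω = 3630∠0.5° Ω.

Z = 3630 + j32.88 Ω = 3630∠0.5° Ω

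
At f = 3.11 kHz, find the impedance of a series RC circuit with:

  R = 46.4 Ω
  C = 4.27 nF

Step 1 — Angular frequency: ω = 2π·f = 2π·3110 = 1.954e+04 rad/s.
Step 2 — Component impedances:
  R: Z = R = 46.4 Ω
  C: Z = 1/(jωC) = -j/(ω·C) = 0 - j1.198e+04 Ω
Step 3 — Series combination: Z_total = R + C = 46.4 - j1.198e+04 Ω = 1.198e+04∠-89.8° Ω.

Z = 46.4 - j1.198e+04 Ω = 1.198e+04∠-89.8° Ω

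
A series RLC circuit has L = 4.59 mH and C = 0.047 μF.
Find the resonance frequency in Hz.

Step 1 — Resonance condition Im(Z)=0 gives ω₀ = 1/√(LC).
Step 2 — ω₀ = 1/√(0.00459·4.7e-08) = 6.808e+04 rad/s.
Step 3 — f₀ = ω₀/(2π) = 1.084e+04 Hz.

f₀ = 1.084e+04 Hz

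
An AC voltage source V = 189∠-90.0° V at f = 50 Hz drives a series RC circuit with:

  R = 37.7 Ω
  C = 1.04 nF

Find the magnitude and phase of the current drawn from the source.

Step 1 — Angular frequency: ω = 2π·f = 2π·50 = 314.2 rad/s.
Step 2 — Component impedances:
  R: Z = R = 37.7 Ω
  C: Z = 1/(jωC) = -j/(ω·C) = 0 - j3.061e+06 Ω
Step 3 — Series combination: Z_total = R + C = 37.7 - j3.061e+06 Ω = 3.061e+06∠-90.0° Ω.
Step 4 — Source phasor: V = 189∠-90.0° V = 0 - j189 V.
Step 5 — Ohm's law: I = V / Z_total = (0 - j189) / (37.7 - j3.061e+06) = 6.175e-05 - j7.606e-10 A.
Step 6 — Convert to polar: |I| = 6.175e-05 A, ∠I = -0.0°.

I = 6.175e-05∠-0.0° A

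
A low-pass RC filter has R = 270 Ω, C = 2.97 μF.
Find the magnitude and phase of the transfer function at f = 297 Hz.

Step 1 — Angular frequency: ω = 2π·297 = 1866 rad/s.
Step 2 — Transfer function: H(jω) = 1/(1 + jωRC).
Step 3 — Denominator: 1 + jωRC = 1 + j·1866·270·2.97e-06 = 1 + j1.496.
Step 4 — H = 0.3087 - j0.462.
Step 5 — Magnitude: |H| = 0.5556 (-5.1 dB); phase: φ = -56.2°.

|H| = 0.5556 (-5.1 dB), φ = -56.2°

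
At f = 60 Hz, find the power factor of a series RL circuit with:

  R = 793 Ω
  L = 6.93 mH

Step 1 — Angular frequency: ω = 2π·f = 2π·60 = 377 rad/s.
Step 2 — Component impedances:
  R: Z = R = 793 Ω
  L: Z = jωL = j·377·0.00693 = 0 + j2.613 Ω
Step 3 — Series combination: Z_total = R + L = 793 + j2.613 Ω = 793∠0.2° Ω.
Step 4 — Power factor: PF = cos(φ) = Re(Z)/|Z| = 793/793 = 1.
Step 5 — Type: Im(Z) = 2.613 ⇒ lagging (phase φ = 0.2°).

PF = 1 (lagging, φ = 0.2°)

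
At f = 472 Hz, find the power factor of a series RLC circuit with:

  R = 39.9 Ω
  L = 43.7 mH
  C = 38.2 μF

Step 1 — Angular frequency: ω = 2π·f = 2π·472 = 2966 rad/s.
Step 2 — Component impedances:
  R: Z = R = 39.9 Ω
  L: Z = jωL = j·2966·0.0437 = 0 + j129.6 Ω
  C: Z = 1/(jωC) = -j/(ω·C) = 0 - j8.827 Ω
Step 3 — Series combination: Z_total = R + L + C = 39.9 + j120.8 Ω = 127.2∠71.7° Ω.
Step 4 — Power factor: PF = cos(φ) = Re(Z)/|Z| = 39.9/127.2 = 0.3137.
Step 5 — Type: Im(Z) = 120.8 ⇒ lagging (phase φ = 71.7°).

PF = 0.3137 (lagging, φ = 71.7°)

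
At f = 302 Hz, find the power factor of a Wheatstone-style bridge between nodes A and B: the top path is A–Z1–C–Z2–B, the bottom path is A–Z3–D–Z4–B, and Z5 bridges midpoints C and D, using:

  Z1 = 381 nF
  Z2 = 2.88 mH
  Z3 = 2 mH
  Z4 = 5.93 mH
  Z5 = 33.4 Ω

Step 1 — Angular frequency: ω = 2π·f = 2π·302 = 1898 rad/s.
Step 2 — Component impedances:
  Z1: Z = 1/(jωC) = -j/(ω·C) = 0 - j1383 Ω
  Z2: Z = jωL = j·1898·0.00288 = 0 + j5.465 Ω
  Z3: Z = jωL = j·1898·0.002 = 0 + j3.795 Ω
  Z4: Z = jωL = j·1898·0.00593 = 0 + j11.25 Ω
  Z5: Z = R = 33.4 Ω
Step 3 — Bridge requires nodal analysis (the Z5 bridge couples midpoints C and D, so the two paths cannot be reduced to a simple series/parallel combination). Setting node B to ground and injecting 1 A at node A, the 3-node admittance system at A, C, D solves to V_A = Z_AB = 3.116 + j13.63 Ω = 13.99∠77.1° Ω.
Step 4 — Power factor: PF = cos(φ) = Re(Z)/|Z| = 3.1163/13.986 = 0.2228.
Step 5 — Type: Im(Z) = 13.63 ⇒ lagging (phase φ = 77.1°).

PF = 0.2228 (lagging, φ = 77.1°)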